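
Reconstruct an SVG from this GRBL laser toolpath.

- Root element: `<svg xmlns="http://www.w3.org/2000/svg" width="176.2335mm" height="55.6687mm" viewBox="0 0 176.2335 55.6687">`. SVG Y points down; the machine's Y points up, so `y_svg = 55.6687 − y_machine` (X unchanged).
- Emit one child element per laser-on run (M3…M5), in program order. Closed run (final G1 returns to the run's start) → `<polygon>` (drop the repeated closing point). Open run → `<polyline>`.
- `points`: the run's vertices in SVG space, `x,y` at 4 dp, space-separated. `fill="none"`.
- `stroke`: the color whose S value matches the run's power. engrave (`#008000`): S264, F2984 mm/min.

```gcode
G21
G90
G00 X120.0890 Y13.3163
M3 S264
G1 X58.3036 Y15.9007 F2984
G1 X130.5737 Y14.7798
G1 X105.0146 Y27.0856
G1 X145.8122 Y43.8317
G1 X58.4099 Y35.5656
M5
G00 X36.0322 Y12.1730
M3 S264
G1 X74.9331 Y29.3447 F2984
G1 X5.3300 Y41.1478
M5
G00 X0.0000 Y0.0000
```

Each laser-on run becomes one SVG element. Flip Y back into SVG space with y_svg = 55.6687 − y_machine. Every run uses S264, so all elements get stroke `#008000` (engrave).

Run 1: The run is open, so emit a `<polyline>` with points (Y-flipped): 120.0890,42.3524 58.3036,39.7680 130.5737,40.8889 105.0146,28.5831 145.8122,11.8370 58.4099,20.1031.

Run 2: The run is open, so emit a `<polyline>` with points (Y-flipped): 36.0322,43.4957 74.9331,26.3240 5.3300,14.5209.

<svg xmlns="http://www.w3.org/2000/svg" width="176.2335mm" height="55.6687mm" viewBox="0 0 176.2335 55.6687">
  <polyline points="120.0890,42.3524 58.3036,39.7680 130.5737,40.8889 105.0146,28.5831 145.8122,11.8370 58.4099,20.1031" fill="none" stroke="#008000"/>
  <polyline points="36.0322,43.4957 74.9331,26.3240 5.3300,14.5209" fill="none" stroke="#008000"/>
</svg>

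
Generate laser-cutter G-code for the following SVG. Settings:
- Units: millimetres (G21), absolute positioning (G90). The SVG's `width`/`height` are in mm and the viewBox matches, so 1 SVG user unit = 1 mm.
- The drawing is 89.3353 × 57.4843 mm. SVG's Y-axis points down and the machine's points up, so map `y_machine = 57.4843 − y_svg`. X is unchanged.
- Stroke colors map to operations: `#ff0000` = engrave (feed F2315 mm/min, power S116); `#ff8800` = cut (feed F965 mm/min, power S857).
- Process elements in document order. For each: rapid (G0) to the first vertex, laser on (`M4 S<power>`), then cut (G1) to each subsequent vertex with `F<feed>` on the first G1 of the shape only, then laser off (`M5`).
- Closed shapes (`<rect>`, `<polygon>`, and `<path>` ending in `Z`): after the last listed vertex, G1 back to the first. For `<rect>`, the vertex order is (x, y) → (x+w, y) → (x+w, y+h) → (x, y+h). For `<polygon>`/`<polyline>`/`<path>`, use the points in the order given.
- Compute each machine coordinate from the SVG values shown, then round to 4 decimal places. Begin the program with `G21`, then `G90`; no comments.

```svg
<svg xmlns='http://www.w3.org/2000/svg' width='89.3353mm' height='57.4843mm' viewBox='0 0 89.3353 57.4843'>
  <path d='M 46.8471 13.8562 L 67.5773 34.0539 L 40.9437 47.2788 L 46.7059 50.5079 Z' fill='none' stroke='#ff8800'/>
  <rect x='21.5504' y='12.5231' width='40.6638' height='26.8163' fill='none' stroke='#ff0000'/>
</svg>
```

G21
G90
G0 X46.8471 Y43.6281
M4 S857
G1 X67.5773 Y23.4304 F965
G1 X40.9437 Y10.2055
G1 X46.7059 Y6.9764
G1 X46.8471 Y43.6281
M5
G0 X21.5504 Y44.9612
M4 S116
G1 X62.2142 Y44.9612 F2315
G1 X62.2142 Y18.1449
G1 X21.5504 Y18.1449
G1 X21.5504 Y44.9612
M5

viewBox `0 0 89.3353 57.4843` with mm width/height → 1 unit = 1 mm. Flip: y_m = 57.4843 − y_svg.

**Shape 1** — `<path>` closed polygon, stroke `#ff8800` → cut (S857, F965). Machine vertices: (46.8471,43.6281) → (67.5773,23.4304) → (40.9437,10.2055) → (46.7059,6.9764) → (46.8471,43.6281). Closed: final G1 returns to the first vertex.

**Shape 2** — `<rect>` rectangle, stroke `#ff0000` → engrave (S116, F2315). Machine vertices: (21.5504,44.9612) → (62.2142,44.9612) → (62.2142,18.1449) → (21.5504,18.1449) → (21.5504,44.9612). Closed: final G1 returns to the first vertex.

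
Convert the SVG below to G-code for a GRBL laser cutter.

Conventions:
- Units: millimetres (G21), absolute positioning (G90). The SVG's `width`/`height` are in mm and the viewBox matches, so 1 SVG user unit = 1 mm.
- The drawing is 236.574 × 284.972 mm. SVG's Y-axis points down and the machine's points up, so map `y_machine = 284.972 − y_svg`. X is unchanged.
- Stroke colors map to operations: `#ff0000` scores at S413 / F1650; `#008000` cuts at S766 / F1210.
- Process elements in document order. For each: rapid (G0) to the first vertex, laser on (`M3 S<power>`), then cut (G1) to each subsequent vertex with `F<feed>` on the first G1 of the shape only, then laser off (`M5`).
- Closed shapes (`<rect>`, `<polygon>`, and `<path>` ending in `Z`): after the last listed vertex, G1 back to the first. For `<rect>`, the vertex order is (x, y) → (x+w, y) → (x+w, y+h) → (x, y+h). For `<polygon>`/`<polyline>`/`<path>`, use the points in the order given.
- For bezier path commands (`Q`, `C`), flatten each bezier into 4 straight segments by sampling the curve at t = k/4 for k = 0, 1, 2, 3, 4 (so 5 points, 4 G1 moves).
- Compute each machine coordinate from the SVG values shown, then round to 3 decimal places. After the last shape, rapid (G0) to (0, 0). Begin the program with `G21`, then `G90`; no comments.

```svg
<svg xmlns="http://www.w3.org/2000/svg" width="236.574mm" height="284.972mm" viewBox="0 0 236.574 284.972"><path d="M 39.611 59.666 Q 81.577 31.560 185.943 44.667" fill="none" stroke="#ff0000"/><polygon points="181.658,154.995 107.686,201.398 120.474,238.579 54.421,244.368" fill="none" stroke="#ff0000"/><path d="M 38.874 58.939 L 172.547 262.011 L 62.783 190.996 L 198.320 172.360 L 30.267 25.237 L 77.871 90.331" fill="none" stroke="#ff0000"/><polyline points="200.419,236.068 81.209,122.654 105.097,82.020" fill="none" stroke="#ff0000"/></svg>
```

G21
G90
G0 X39.611 Y225.306
M3 S413
G1 X64.494 Y236.783 F1650
G1 X97.177 Y243.109
G1 X137.660 Y244.283
G1 X185.943 Y240.305
M5
G0 X181.658 Y129.977
M3 S413
G1 X107.686 Y83.574 F1650
G1 X120.474 Y46.393
G1 X54.421 Y40.604
G1 X181.658 Y129.977
M5
G0 X38.874 Y226.033
M3 S413
G1 X172.547 Y22.961 F1650
G1 X62.783 Y93.976
G1 X198.320 Y112.612
G1 X30.267 Y259.735
G1 X77.871 Y194.641
M5
G0 X200.419 Y48.904
M3 S413
G1 X81.209 Y162.318 F1650
G1 X105.097 Y202.952
M5
G0 X0.000 Y0.000

viewBox `0 0 236.574 284.972` with mm width/height → 1 unit = 1 mm. Flip: y_m = 284.972 − y_svg.

**Shape 1** — `<path>` quadratic bezier, stroke `#ff0000` → score (S413, F1650). Control points (SVG): P0=(39.611,59.666), P1=(81.577,31.560), P2=(185.943,44.667); sampled at t=k/4. Machine vertices: (39.611,225.306) → (64.494,236.783) → (97.177,243.109) → (137.660,244.283) → (185.943,240.305). Open path.

**Shape 2** — `<polygon>` closed polygon, stroke `#ff0000` → score (S413, F1650). Machine vertices: (181.658,129.977) → (107.686,83.574) → (120.474,46.393) → (54.421,40.604) → (181.658,129.977). Closed: final G1 returns to the first vertex.

**Shape 3** — `<path>` open polyline, stroke `#ff0000` → score (S413, F1650). Machine vertices: (38.874,226.033) → (172.547,22.961) → (62.783,93.976) → (198.320,112.612) → (30.267,259.735) → (77.871,194.641). Open path.

**Shape 4** — `<polyline>` open polyline, stroke `#ff0000` → score (S413, F1650). Machine vertices: (200.419,48.904) → (81.209,162.318) → (105.097,202.952). Open path.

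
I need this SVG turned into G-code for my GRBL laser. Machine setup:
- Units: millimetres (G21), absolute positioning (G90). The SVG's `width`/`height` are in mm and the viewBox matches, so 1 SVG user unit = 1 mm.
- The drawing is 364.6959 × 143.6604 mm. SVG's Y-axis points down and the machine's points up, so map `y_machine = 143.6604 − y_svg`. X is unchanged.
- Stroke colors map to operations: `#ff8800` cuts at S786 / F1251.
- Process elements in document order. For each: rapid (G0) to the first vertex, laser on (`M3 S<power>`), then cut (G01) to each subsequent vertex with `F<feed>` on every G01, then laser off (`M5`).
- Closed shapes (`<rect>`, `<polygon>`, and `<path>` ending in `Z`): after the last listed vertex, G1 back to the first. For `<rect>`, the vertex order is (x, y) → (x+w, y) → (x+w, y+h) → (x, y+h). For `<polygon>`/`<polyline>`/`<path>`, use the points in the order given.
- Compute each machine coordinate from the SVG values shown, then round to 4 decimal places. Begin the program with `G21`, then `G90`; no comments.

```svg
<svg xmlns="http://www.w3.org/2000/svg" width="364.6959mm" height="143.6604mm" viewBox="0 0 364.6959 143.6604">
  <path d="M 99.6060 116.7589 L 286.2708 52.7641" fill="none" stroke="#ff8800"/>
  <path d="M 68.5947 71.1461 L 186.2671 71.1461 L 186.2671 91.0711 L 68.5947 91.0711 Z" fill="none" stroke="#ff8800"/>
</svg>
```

1 u = 1 mm; y_m = 143.6604 − y.

[1] `<path>` line segment, #ff8800→cut S786 F1251: (99.6060,26.9015) → (286.2708,90.8963)

[2] `<path>` rectangle, #ff8800→cut S786 F1251: (68.5947,72.5143) → (186.2671,72.5143) → (186.2671,52.5893) → (68.5947,52.5893) → (68.5947,72.5143) (closed)

G21
G90
G0 X99.6060 Y26.9015
M3 S786
G01 X286.2708 Y90.8963 F1251
M5
G0 X68.5947 Y72.5143
M3 S786
G01 X186.2671 Y72.5143 F1251
G01 X186.2671 Y52.5893 F1251
G01 X68.5947 Y52.5893 F1251
G01 X68.5947 Y72.5143 F1251
M5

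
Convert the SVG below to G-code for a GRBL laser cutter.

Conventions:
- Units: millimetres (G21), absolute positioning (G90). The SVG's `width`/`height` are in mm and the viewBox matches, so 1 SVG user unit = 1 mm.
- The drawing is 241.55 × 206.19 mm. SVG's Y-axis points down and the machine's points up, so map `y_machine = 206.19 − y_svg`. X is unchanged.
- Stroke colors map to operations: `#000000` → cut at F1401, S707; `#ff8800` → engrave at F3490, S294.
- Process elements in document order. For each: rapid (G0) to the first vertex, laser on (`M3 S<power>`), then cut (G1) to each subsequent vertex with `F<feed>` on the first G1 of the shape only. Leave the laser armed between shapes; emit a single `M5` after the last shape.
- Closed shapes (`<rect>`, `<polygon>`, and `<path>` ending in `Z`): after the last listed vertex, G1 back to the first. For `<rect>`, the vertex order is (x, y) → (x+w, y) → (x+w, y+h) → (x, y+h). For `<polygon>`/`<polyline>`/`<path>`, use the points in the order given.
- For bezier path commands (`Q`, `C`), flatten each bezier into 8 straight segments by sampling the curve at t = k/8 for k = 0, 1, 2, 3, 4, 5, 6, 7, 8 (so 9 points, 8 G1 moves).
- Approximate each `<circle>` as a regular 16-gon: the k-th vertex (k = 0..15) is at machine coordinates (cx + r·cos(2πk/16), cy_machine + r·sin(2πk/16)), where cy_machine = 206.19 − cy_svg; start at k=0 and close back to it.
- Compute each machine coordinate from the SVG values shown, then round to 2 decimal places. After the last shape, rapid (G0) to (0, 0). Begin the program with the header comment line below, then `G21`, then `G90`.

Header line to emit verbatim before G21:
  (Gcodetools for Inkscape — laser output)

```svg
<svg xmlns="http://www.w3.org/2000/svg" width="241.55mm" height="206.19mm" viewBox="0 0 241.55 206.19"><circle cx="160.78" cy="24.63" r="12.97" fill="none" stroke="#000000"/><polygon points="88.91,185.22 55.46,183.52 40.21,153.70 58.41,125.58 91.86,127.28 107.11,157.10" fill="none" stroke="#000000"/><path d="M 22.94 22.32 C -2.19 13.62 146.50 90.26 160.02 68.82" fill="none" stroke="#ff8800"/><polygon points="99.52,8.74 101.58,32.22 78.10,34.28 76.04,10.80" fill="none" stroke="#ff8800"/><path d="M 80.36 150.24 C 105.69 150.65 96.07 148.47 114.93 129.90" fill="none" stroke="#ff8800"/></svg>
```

1 u = 1 mm; y_m = 206.19 − y.

[1] `<circle>` circle, #000000→cut S707 F1401: (173.75,181.56) → (172.76,186.52) → (169.95,190.73) → (165.74,193.54) → (160.78,194.53) → (155.82,193.54) → (151.61,190.73) → (148.80,186.52) → (147.81,181.56) → (148.80,176.60) → (151.61,172.39) → (155.82,169.58) → (160.78,168.59) → (165.74,169.58) → (169.95,172.39) → (172.76,176.60) → (173.75,181.56) (closed)

[2] `<polygon>` regular polygon, #000000→cut S707 F1401: (88.91,20.97) → (55.46,22.67) → (40.21,52.49) → (58.41,80.61) → (91.86,78.91) → (107.11,49.09) → (88.91,20.97) (closed)

[3] `<path>` cubic bezier, #ff8800→engrave S294 F3490: (22.94,183.87) → (21.06,183.49) → (31.86,177.26) → (51.70,167.33) → (76.99,155.84) → (104.08,144.95) → (129.36,136.81) → (149.22,133.57) → (160.02,137.37)

[4] `<polygon>` regular polygon, #ff8800→engrave S294 F3490: (99.52,197.45) → (101.58,173.97) → (78.10,171.91) → (76.04,195.39) → (99.52,197.45) (closed)

[5] `<path>` cubic bezier, #ff8800→engrave S294 F3490: (80.36,55.95) → (88.34,55.94) → (93.80,56.34) → (97.46,57.31) → (100.07,59.00) → (102.38,61.59) → (105.13,65.22) → (109.07,70.07) → (114.93,76.29)

(Gcodetools for Inkscape — laser output)
G21
G90
G0 X173.75 Y181.56
M3 S707
G1 X172.76 Y186.52 F1401
G1 X169.95 Y190.73
G1 X165.74 Y193.54
G1 X160.78 Y194.53
G1 X155.82 Y193.54
G1 X151.61 Y190.73
G1 X148.80 Y186.52
G1 X147.81 Y181.56
G1 X148.80 Y176.60
G1 X151.61 Y172.39
G1 X155.82 Y169.58
G1 X160.78 Y168.59
G1 X165.74 Y169.58
G1 X169.95 Y172.39
G1 X172.76 Y176.60
G1 X173.75 Y181.56
G0 X88.91 Y20.97
M3 S707
G1 X55.46 Y22.67 F1401
G1 X40.21 Y52.49
G1 X58.41 Y80.61
G1 X91.86 Y78.91
G1 X107.11 Y49.09
G1 X88.91 Y20.97
G0 X22.94 Y183.87
M3 S294
G1 X21.06 Y183.49 F3490
G1 X31.86 Y177.26
G1 X51.70 Y167.33
G1 X76.99 Y155.84
G1 X104.08 Y144.95
G1 X129.36 Y136.81
G1 X149.22 Y133.57
G1 X160.02 Y137.37
G0 X99.52 Y197.45
M3 S294
G1 X101.58 Y173.97 F3490
G1 X78.10 Y171.91
G1 X76.04 Y195.39
G1 X99.52 Y197.45
G0 X80.36 Y55.95
M3 S294
G1 X88.34 Y55.94 F3490
G1 X93.80 Y56.34
G1 X97.46 Y57.31
G1 X100.07 Y59.00
G1 X102.38 Y61.59
G1 X105.13 Y65.22
G1 X109.07 Y70.07
G1 X114.93 Y76.29
M5
G0 X0.00 Y0.00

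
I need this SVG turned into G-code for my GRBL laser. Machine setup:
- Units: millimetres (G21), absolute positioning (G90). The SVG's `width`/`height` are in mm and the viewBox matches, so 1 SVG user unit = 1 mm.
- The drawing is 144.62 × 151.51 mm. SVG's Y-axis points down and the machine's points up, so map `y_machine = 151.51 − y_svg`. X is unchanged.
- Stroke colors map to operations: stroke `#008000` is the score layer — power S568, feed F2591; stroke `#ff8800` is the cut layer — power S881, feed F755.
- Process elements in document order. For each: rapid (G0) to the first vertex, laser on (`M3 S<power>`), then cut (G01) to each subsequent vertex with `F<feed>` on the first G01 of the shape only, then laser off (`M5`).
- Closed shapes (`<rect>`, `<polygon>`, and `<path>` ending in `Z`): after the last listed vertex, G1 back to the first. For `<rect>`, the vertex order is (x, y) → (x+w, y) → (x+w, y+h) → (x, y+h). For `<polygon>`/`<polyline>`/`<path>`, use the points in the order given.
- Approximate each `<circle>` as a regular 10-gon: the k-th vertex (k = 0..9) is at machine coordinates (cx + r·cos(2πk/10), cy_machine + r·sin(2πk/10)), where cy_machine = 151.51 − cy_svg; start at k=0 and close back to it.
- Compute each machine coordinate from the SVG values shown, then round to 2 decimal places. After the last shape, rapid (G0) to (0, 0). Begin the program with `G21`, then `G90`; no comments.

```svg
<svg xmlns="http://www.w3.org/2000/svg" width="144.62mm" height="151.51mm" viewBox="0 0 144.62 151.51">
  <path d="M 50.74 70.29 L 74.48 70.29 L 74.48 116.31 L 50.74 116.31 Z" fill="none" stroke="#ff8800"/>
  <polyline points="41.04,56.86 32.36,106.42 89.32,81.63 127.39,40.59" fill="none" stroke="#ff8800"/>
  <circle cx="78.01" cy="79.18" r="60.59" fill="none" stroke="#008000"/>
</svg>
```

G21
G90
G0 X50.74 Y81.22
M3 S881
G01 X74.48 Y81.22 F755
G01 X74.48 Y35.20
G01 X50.74 Y35.20
G01 X50.74 Y81.22
M5
G0 X41.04 Y94.65
M3 S881
G01 X32.36 Y45.09 F755
G01 X89.32 Y69.88
G01 X127.39 Y110.92
M5
G0 X138.60 Y72.33
M3 S568
G01 X127.03 Y107.94 F2591
G01 X96.73 Y129.95
G01 X59.29 Y129.95
G01 X28.99 Y107.94
G01 X17.42 Y72.33
G01 X28.99 Y36.72
G01 X59.29 Y14.71
G01 X96.73 Y14.71
G01 X127.03 Y36.72
G01 X138.60 Y72.33
M5
G0 X0.00 Y0.00

1 u = 1 mm; y_m = 151.51 − y.

[1] `<path>` rectangle, #ff8800→cut S881 F755: (50.74,81.22) → (74.48,81.22) → (74.48,35.20) → (50.74,35.20) → (50.74,81.22) (closed)

[2] `<polyline>` open polyline, #ff8800→cut S881 F755: (41.04,94.65) → (32.36,45.09) → (89.32,69.88) → (127.39,110.92)

[3] `<circle>` circle, #008000→score S568 F2591: (138.60,72.33) → (127.03,107.94) → (96.73,129.95) → (59.29,129.95) → (28.99,107.94) → (17.42,72.33) → (28.99,36.72) → (59.29,14.71) → (96.73,14.71) → (127.03,36.72) → (138.60,72.33) (closed)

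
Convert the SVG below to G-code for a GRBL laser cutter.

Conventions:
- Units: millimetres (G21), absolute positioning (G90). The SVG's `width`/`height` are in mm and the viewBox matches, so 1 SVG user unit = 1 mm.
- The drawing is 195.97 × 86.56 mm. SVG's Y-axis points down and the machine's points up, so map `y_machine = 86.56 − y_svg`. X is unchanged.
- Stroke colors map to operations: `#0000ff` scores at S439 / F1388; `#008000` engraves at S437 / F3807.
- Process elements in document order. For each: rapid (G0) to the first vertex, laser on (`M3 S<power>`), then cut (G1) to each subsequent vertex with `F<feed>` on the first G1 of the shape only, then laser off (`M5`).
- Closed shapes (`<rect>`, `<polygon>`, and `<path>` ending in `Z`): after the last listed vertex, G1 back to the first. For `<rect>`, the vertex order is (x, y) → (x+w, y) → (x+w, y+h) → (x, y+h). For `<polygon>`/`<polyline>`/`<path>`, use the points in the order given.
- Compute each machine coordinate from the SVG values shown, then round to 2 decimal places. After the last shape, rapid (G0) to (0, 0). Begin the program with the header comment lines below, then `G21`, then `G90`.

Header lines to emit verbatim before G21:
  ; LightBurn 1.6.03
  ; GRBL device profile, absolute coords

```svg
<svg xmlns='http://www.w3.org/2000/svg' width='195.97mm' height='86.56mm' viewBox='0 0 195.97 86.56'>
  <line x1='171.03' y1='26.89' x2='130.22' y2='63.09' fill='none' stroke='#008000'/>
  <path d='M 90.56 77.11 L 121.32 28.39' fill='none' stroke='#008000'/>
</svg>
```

; LightBurn 1.6.03
; GRBL device profile, absolute coords
G21
G90
G0 X171.03 Y59.67
M3 S437
G1 X130.22 Y23.47 F3807
M5
G0 X90.56 Y9.45
M3 S437
G1 X121.32 Y58.17 F3807
M5
G0 X0.00 Y0.00

1 u = 1 mm; y_m = 86.56 − y.

[1] `<line>` line segment, #008000→engrave S437 F3807: (171.03,59.67) → (130.22,23.47)

[2] `<path>` line segment, #008000→engrave S437 F3807: (90.56,9.45) → (121.32,58.17)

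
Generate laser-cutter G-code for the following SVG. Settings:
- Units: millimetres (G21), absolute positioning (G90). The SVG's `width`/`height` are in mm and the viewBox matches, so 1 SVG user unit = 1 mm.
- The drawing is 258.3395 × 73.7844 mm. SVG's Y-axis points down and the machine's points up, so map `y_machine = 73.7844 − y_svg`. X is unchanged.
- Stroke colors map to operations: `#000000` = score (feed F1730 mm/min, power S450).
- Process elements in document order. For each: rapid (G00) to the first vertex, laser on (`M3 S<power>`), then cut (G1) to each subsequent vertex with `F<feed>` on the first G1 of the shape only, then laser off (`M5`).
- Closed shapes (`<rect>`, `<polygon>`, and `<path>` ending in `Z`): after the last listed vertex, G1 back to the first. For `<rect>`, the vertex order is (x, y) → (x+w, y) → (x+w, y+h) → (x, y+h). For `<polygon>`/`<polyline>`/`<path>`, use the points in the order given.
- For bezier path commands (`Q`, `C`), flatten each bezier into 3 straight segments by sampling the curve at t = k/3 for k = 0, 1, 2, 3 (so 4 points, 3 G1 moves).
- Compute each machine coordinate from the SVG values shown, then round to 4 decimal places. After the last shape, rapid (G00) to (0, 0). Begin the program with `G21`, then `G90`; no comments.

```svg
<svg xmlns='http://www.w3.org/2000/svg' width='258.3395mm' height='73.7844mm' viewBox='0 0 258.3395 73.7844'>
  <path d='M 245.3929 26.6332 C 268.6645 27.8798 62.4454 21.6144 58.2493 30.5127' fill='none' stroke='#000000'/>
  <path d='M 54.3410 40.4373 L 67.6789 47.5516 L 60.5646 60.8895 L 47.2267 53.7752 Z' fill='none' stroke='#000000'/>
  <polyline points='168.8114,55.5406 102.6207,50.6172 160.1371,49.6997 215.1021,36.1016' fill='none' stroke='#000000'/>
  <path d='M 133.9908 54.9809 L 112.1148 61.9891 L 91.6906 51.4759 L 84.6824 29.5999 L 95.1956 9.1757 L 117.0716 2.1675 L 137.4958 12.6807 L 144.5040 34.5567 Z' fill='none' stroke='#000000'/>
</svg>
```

G21
G90
G00 X245.3929 Y47.1512
M3 S450
G1 X208.1496 Y47.5688 F1730
G1 X113.8044 Y47.9553
G1 X58.2493 Y43.2717
M5
G00 X54.3410 Y33.3471
M3 S450
G1 X67.6789 Y26.2328 F1730
G1 X60.5646 Y12.8949
G1 X47.2267 Y20.0092
G1 X54.3410 Y33.3471
M5
G00 X168.8114 Y18.2438
M3 S450
G1 X102.6207 Y23.1672 F1730
G1 X160.1371 Y24.0847
G1 X215.1021 Y37.6828
M5
G00 X133.9908 Y18.8035
M3 S450
G1 X112.1148 Y11.7953 F1730
G1 X91.6906 Y22.3085
G1 X84.6824 Y44.1845
G1 X95.1956 Y64.6087
G1 X117.0716 Y71.6169
G1 X137.4958 Y61.1037
G1 X144.5040 Y39.2277
G1 X133.9908 Y18.8035
M5
G00 X0.0000 Y0.0000

1 u = 1 mm; y_m = 73.7844 − y.

[1] `<path>` cubic bezier, #000000→score S450 F1730: (245.3929,47.1512) → (208.1496,47.5688) → (113.8044,47.9553) → (58.2493,43.2717)

[2] `<path>` regular polygon, #000000→score S450 F1730: (54.3410,33.3471) → (67.6789,26.2328) → (60.5646,12.8949) → (47.2267,20.0092) → (54.3410,33.3471) (closed)

[3] `<polyline>` open polyline, #000000→score S450 F1730: (168.8114,18.2438) → (102.6207,23.1672) → (160.1371,24.0847) → (215.1021,37.6828)

[4] `<path>` regular polygon, #000000→score S450 F1730: (133.9908,18.8035) → (112.1148,11.7953) → (91.6906,22.3085) → (84.6824,44.1845) → (95.1956,64.6087) → (117.0716,71.6169) → (137.4958,61.1037) → (144.5040,39.2277) → (133.9908,18.8035) (closed)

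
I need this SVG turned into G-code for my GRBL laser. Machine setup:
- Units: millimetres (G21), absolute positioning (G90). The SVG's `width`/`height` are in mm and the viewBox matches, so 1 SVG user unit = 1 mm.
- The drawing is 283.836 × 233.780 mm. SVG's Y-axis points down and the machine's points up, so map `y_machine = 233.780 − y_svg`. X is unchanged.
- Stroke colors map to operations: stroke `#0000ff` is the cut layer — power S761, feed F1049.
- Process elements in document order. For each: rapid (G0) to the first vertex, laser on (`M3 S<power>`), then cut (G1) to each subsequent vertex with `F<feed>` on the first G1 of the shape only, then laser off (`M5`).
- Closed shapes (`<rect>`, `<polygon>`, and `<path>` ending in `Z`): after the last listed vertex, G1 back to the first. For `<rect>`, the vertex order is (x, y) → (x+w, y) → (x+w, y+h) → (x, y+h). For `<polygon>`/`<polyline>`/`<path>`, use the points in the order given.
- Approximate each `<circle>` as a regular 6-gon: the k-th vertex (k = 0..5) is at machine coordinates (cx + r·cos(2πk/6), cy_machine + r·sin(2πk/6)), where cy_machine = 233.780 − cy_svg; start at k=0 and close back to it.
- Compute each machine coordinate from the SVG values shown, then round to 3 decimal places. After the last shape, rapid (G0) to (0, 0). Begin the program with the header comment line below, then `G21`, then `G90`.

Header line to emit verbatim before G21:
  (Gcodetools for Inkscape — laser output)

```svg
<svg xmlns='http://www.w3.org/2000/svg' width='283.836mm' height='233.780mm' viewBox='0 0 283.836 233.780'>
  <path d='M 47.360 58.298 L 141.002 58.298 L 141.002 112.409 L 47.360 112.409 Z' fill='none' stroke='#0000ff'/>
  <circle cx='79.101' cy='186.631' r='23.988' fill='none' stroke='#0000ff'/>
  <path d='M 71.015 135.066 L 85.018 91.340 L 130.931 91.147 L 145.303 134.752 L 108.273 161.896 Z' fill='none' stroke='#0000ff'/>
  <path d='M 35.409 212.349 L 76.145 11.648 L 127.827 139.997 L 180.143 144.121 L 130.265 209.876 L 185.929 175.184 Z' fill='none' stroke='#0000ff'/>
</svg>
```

viewBox `0 0 283.836 233.780` with mm width/height → 1 unit = 1 mm. Flip: y_m = 233.780 − y_svg.

**Shape 1** — `<path>` rectangle, stroke `#0000ff` → cut (S761, F1049). Machine vertices: (47.360,175.482) → (141.002,175.482) → (141.002,121.371) → (47.360,121.371) → (47.360,175.482). Closed: final G1 returns to the first vertex.

**Shape 2** — `<circle>` circle, stroke `#0000ff` → cut (S761, F1049). Machine vertices: (103.089,47.149) → (91.095,67.923) → (67.107,67.923) → (55.113,47.149) → (67.107,26.375) → (91.095,26.375) → (103.089,47.149). Closed: final G1 returns to the first vertex.

**Shape 3** — `<path>` regular polygon, stroke `#0000ff` → cut (S761, F1049). Machine vertices: (71.015,98.714) → (85.018,142.440) → (130.931,142.633) → (145.303,99.028) → (108.273,71.884) → (71.015,98.714). Closed: final G1 returns to the first vertex.

**Shape 4** — `<path>` closed polygon, stroke `#0000ff` → cut (S761, F1049). Machine vertices: (35.409,21.431) → (76.145,222.132) → (127.827,93.783) → (180.143,89.659) → (130.265,23.904) → (185.929,58.596) → (35.409,21.431). Closed: final G1 returns to the first vertex.

(Gcodetools for Inkscape — laser output)
G21
G90
G0 X47.360 Y175.482
M3 S761
G1 X141.002 Y175.482 F1049
G1 X141.002 Y121.371
G1 X47.360 Y121.371
G1 X47.360 Y175.482
M5
G0 X103.089 Y47.149
M3 S761
G1 X91.095 Y67.923 F1049
G1 X67.107 Y67.923
G1 X55.113 Y47.149
G1 X67.107 Y26.375
G1 X91.095 Y26.375
G1 X103.089 Y47.149
M5
G0 X71.015 Y98.714
M3 S761
G1 X85.018 Y142.440 F1049
G1 X130.931 Y142.633
G1 X145.303 Y99.028
G1 X108.273 Y71.884
G1 X71.015 Y98.714
M5
G0 X35.409 Y21.431
M3 S761
G1 X76.145 Y222.132 F1049
G1 X127.827 Y93.783
G1 X180.143 Y89.659
G1 X130.265 Y23.904
G1 X185.929 Y58.596
G1 X35.409 Y21.431
M5
G0 X0.000 Y0.000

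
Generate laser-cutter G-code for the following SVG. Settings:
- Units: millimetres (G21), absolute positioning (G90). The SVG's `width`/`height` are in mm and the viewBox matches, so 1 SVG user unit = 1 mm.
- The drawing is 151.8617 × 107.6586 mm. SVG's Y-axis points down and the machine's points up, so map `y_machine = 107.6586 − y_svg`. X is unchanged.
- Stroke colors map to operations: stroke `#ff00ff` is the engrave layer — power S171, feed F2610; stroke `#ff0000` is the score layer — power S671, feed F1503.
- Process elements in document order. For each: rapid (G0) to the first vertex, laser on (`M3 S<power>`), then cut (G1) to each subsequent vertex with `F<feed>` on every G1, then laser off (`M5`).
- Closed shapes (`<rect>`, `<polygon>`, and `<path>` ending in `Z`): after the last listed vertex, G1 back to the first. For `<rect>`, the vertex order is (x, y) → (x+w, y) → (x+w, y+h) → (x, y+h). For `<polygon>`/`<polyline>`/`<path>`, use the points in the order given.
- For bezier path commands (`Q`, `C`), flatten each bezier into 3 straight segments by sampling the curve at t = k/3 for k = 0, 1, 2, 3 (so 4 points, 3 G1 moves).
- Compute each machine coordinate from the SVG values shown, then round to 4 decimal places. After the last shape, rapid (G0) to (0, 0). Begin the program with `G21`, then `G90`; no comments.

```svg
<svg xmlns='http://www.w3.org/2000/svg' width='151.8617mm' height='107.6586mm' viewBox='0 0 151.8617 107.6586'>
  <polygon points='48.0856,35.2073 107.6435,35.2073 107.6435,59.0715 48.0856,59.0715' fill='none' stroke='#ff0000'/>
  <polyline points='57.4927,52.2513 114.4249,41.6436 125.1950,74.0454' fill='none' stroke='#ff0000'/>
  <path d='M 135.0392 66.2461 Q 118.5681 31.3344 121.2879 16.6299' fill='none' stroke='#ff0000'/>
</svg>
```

Since the viewBox matches the mm dimensions, user units are millimetres directly. The only transform is the Y-flip y_m = 107.6586 − y_svg.

Shape 1 is a rectangle drawn with `<polygon>`. Its stroke #ff0000 means score at S671, F1503. After flipping Y the toolpath is (48.0856,72.4513) → (107.6435,72.4513) → (107.6435,48.5871) → (48.0856,48.5871) → (48.0856,72.4513), returning to the start.

Shape 2 is a open polyline drawn with `<polyline>`. Its stroke #ff0000 means score at S671, F1503. After flipping Y the toolpath is (57.4927,55.4073) → (114.4249,66.0150) → (125.1950,33.6132).

Shape 3 is a quadratic bezier drawn with `<path>`. Its stroke #ff0000 means score at S671, F1503. After flipping Y the toolpath is (135.0392,41.4125) → (126.1908,62.4417) → (121.6070,78.9805) → (121.2879,91.0287).

G21
G90
G0 X48.0856 Y72.4513
M3 S671
G1 X107.6435 Y72.4513 F1503
G1 X107.6435 Y48.5871 F1503
G1 X48.0856 Y48.5871 F1503
G1 X48.0856 Y72.4513 F1503
M5
G0 X57.4927 Y55.4073
M3 S671
G1 X114.4249 Y66.0150 F1503
G1 X125.1950 Y33.6132 F1503
M5
G0 X135.0392 Y41.4125
M3 S671
G1 X126.1908 Y62.4417 F1503
G1 X121.6070 Y78.9805 F1503
G1 X121.2879 Y91.0287 F1503
M5
G0 X0.0000 Y0.0000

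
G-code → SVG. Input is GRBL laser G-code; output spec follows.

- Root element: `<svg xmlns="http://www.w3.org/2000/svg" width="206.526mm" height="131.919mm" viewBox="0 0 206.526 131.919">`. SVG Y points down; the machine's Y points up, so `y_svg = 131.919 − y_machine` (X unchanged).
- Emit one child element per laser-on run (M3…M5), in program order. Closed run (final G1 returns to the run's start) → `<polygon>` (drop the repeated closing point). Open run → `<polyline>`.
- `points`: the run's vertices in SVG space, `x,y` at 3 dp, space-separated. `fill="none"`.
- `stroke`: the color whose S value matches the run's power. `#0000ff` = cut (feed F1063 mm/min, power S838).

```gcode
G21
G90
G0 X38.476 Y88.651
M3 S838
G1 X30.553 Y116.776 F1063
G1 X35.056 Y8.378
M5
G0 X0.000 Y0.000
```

y_svg = 131.919 − y_m. Every run uses S838, so all elements get stroke `#0000ff` (cut).

[1] open run; points: 38.476,43.268 30.553,15.143 35.056,123.541

<svg xmlns="http://www.w3.org/2000/svg" width="206.526mm" height="131.919mm" viewBox="0 0 206.526 131.919">
  <polyline points="38.476,43.268 30.553,15.143 35.056,123.541" fill="none" stroke="#0000ff"/>
</svg>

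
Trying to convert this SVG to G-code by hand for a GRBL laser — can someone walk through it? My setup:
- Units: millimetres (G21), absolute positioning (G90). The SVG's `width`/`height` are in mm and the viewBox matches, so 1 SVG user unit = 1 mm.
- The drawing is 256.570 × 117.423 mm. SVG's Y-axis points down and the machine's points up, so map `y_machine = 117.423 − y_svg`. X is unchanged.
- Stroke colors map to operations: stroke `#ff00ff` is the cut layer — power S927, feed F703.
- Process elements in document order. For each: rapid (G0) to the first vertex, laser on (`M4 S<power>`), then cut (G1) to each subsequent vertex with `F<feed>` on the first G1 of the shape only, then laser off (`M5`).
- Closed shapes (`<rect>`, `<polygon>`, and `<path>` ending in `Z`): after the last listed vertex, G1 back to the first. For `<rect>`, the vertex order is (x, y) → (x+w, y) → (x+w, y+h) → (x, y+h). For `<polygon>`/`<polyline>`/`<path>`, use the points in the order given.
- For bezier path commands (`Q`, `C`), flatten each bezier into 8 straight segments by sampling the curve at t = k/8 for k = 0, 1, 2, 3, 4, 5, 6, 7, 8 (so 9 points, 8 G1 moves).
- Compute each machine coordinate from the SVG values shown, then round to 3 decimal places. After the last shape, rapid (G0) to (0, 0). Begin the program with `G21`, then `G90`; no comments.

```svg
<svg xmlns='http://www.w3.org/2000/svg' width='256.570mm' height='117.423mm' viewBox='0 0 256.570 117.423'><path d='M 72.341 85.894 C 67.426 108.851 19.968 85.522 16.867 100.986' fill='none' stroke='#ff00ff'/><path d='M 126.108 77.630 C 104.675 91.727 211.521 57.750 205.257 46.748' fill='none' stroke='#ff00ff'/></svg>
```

G21
G90
G0 X72.341 Y31.529
M4 S927
G1 X68.673 Y24.924 F703
G1 X62.036 Y21.661
G1 X53.446 Y20.743
G1 X43.924 Y21.173
G1 X34.486 Y21.955
G1 X26.152 Y22.091
G1 X19.939 Y20.584
G1 X16.867 Y16.437
M5
G0 X126.108 Y39.793
M4 S927
G1 X123.612 Y36.621 F703
G1 X130.314 Y37.124
G1 X143.384 Y40.468
G1 X159.994 Y45.822
G1 X177.315 Y52.352
G1 X192.519 Y59.226
G1 X202.775 Y65.611
G1 X205.257 Y70.675
M5
G0 X0.000 Y0.000

viewBox `0 0 256.570 117.423` with mm width/height → 1 unit = 1 mm. Flip: y_m = 117.423 − y_svg.

**Shape 1** — `<path>` cubic bezier, stroke `#ff00ff` → cut (S927, F703). Control points (SVG): P0=(72.341,85.894), P1=(67.426,108.851), P2=(19.968,85.522), P3=(16.867,100.986); sampled at t=k/8. Machine vertices: (72.341,31.529) → (68.673,24.924) → (62.036,21.661) → (53.446,20.743) → (43.924,21.173) → (34.486,21.955) → (26.152,22.091) → (19.939,20.584) → (16.867,16.437). Open path.

**Shape 2** — `<path>` cubic bezier, stroke `#ff00ff` → cut (S927, F703). Control points (SVG): P0=(126.108,77.630), P1=(104.675,91.727), P2=(211.521,57.750), P3=(205.257,46.748); sampled at t=k/8. Machine vertices: (126.108,39.793) → (123.612,36.621) → (130.314,37.124) → (143.384,40.468) → (159.994,45.822) → (177.315,52.352) → (192.519,59.226) → (202.775,65.611) → (205.257,70.675). Open path.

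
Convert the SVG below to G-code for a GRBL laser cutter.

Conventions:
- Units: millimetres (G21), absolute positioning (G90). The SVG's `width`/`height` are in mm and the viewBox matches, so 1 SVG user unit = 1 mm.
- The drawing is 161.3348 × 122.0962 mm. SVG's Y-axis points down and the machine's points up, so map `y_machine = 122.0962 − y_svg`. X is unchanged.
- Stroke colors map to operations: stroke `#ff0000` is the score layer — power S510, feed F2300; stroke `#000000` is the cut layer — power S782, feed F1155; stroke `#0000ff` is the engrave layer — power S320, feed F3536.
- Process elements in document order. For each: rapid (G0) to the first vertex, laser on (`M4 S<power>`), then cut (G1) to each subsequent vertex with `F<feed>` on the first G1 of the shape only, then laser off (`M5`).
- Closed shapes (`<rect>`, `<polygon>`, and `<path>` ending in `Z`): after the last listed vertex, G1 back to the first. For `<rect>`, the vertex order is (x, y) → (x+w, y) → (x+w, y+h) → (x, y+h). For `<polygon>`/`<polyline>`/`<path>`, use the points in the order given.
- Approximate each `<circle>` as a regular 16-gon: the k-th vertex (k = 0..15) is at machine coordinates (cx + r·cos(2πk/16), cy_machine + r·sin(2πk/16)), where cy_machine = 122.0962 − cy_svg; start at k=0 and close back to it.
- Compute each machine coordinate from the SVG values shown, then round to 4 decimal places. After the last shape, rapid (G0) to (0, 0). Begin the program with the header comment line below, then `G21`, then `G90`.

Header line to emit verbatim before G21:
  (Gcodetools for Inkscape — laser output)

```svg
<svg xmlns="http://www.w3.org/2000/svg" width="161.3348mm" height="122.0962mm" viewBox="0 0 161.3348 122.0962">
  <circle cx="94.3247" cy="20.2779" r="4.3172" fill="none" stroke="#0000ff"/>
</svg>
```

Since the viewBox matches the mm dimensions, user units are millimetres directly. The only transform is the Y-flip y_m = 122.0962 − y_svg.

Shape 1 is a circle drawn with `<circle>`. Its stroke #0000ff means engrave at S320, F3536. After flipping Y the toolpath is (98.6419,101.8183) → (98.3133,103.4704) → (97.3774,104.8710) → (95.9768,105.8069) → (94.3247,106.1355) → (92.6726,105.8069) → (91.2720,104.8710) → (90.3361,103.4704) → (90.0075,101.8183) → (90.3361,100.1662) → (91.2720,98.7656) → (92.6726,97.8297) → (94.3247,97.5011) → (95.9768,97.8297) → (97.3774,98.7656) → (98.3133,100.1662) → (98.6419,101.8183), returning to the start.

(Gcodetools for Inkscape — laser output)
G21
G90
G0 X98.6419 Y101.8183
M4 S320
G1 X98.3133 Y103.4704 F3536
G1 X97.3774 Y104.8710
G1 X95.9768 Y105.8069
G1 X94.3247 Y106.1355
G1 X92.6726 Y105.8069
G1 X91.2720 Y104.8710
G1 X90.3361 Y103.4704
G1 X90.0075 Y101.8183
G1 X90.3361 Y100.1662
G1 X91.2720 Y98.7656
G1 X92.6726 Y97.8297
G1 X94.3247 Y97.5011
G1 X95.9768 Y97.8297
G1 X97.3774 Y98.7656
G1 X98.3133 Y100.1662
G1 X98.6419 Y101.8183
M5
G0 X0.0000 Y0.0000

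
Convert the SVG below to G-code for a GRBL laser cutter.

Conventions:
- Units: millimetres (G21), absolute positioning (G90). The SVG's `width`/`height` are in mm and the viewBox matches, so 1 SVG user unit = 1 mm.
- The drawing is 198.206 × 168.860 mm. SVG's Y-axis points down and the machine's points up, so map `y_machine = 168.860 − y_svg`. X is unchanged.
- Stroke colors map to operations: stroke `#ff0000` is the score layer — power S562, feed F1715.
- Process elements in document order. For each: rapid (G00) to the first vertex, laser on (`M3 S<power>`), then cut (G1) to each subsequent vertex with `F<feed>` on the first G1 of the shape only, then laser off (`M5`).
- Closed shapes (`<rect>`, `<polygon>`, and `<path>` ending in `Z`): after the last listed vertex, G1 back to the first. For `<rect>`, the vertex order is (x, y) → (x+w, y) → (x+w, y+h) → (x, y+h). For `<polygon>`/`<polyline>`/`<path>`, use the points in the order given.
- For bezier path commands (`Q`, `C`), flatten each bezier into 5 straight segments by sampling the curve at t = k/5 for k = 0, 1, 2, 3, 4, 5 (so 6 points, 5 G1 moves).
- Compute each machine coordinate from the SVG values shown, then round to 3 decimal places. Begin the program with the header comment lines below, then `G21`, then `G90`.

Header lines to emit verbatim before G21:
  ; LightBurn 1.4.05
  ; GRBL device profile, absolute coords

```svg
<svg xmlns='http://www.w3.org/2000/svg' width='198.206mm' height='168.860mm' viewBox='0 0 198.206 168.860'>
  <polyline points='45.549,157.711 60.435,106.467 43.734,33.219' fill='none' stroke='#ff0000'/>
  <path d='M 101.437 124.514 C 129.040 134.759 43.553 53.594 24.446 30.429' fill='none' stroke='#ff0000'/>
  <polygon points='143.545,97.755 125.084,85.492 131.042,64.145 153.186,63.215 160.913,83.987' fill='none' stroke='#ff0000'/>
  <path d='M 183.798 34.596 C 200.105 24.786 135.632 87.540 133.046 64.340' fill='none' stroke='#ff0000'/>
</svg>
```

Since the viewBox matches the mm dimensions, user units are millimetres directly. The only transform is the Y-flip y_m = 168.860 − y_svg.

Shape 1 is a open polyline drawn with `<polyline>`. Its stroke #ff0000 means score at S562, F1715. After flipping Y the toolpath is (45.549,11.149) → (60.435,62.393) → (43.734,135.641).

Shape 2 is a cubic bezier drawn with `<path>`. Its stroke #ff0000 means score at S562, F1715. After flipping Y the toolpath is (101.437,44.346) → (105.864,47.973) → (91.763,66.367) → (67.751,92.355) → (42.440,118.767) → (24.446,138.431).

Shape 3 is a regular polygon drawn with `<polygon>`. Its stroke #ff0000 means score at S562, F1715. After flipping Y the toolpath is (143.545,71.105) → (125.084,83.368) → (131.042,104.715) → (153.186,105.645) → (160.913,84.873) → (143.545,71.105), returning to the start.

Shape 4 is a cubic bezier drawn with `<path>`. Its stroke #ff0000 means score at S562, F1715. After flipping Y the toolpath is (183.798,134.264) → (185.030,132.710) → (173.723,121.350) → (156.724,107.793) → (140.883,99.646) → (133.046,104.520).

; LightBurn 1.4.05
; GRBL device profile, absolute coords
G21
G90
G00 X45.549 Y11.149
M3 S562
G1 X60.435 Y62.393 F1715
G1 X43.734 Y135.641
M5
G00 X101.437 Y44.346
M3 S562
G1 X105.864 Y47.973 F1715
G1 X91.763 Y66.367
G1 X67.751 Y92.355
G1 X42.440 Y118.767
G1 X24.446 Y138.431
M5
G00 X143.545 Y71.105
M3 S562
G1 X125.084 Y83.368 F1715
G1 X131.042 Y104.715
G1 X153.186 Y105.645
G1 X160.913 Y84.873
G1 X143.545 Y71.105
M5
G00 X183.798 Y134.264
M3 S562
G1 X185.030 Y132.710 F1715
G1 X173.723 Y121.350
G1 X156.724 Y107.793
G1 X140.883 Y99.646
G1 X133.046 Y104.520
M5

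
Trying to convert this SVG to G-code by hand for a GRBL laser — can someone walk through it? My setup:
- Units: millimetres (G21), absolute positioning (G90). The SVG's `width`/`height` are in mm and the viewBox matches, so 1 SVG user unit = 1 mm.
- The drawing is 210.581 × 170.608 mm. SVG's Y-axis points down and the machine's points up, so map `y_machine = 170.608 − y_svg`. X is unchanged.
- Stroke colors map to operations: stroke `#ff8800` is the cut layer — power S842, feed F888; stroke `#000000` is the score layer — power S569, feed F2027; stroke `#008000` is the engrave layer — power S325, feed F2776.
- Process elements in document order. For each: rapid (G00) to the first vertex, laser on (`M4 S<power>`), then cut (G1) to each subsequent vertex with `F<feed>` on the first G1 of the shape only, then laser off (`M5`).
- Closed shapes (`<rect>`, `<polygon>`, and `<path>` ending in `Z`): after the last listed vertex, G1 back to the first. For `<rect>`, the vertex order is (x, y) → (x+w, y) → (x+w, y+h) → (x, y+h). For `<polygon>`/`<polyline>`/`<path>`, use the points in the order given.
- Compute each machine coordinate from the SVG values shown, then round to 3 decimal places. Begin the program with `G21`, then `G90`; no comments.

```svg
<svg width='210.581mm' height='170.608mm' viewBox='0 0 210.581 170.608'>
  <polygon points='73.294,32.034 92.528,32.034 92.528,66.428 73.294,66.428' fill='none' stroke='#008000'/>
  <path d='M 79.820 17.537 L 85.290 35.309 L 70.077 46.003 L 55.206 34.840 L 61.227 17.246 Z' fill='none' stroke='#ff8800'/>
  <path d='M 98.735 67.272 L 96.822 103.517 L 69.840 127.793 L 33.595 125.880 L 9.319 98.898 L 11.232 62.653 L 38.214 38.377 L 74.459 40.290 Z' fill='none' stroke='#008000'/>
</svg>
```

G21
G90
G00 X73.294 Y138.574
M4 S325
G1 X92.528 Y138.574 F2776
G1 X92.528 Y104.180
G1 X73.294 Y104.180
G1 X73.294 Y138.574
M5
G00 X79.820 Y153.071
M4 S842
G1 X85.290 Y135.299 F888
G1 X70.077 Y124.605
G1 X55.206 Y135.768
G1 X61.227 Y153.362
G1 X79.820 Y153.071
M5
G00 X98.735 Y103.336
M4 S325
G1 X96.822 Y67.091 F2776
G1 X69.840 Y42.815
G1 X33.595 Y44.728
G1 X9.319 Y71.710
G1 X11.232 Y107.955
G1 X38.214 Y132.231
G1 X74.459 Y130.318
G1 X98.735 Y103.336
M5

Since the viewBox matches the mm dimensions, user units are millimetres directly. The only transform is the Y-flip y_m = 170.608 − y_svg.

Shape 1 is a rectangle drawn with `<polygon>`. Its stroke #008000 means engrave at S325, F2776. After flipping Y the toolpath is (73.294,138.574) → (92.528,138.574) → (92.528,104.180) → (73.294,104.180) → (73.294,138.574), returning to the start.

Shape 2 is a regular polygon drawn with `<path>`. Its stroke #ff8800 means cut at S842, F888. After flipping Y the toolpath is (79.820,153.071) → (85.290,135.299) → (70.077,124.605) → (55.206,135.768) → (61.227,153.362) → (79.820,153.071), returning to the start.

Shape 3 is a regular polygon drawn with `<path>`. Its stroke #008000 means engrave at S325, F2776. After flipping Y the toolpath is (98.735,103.336) → (96.822,67.091) → (69.840,42.815) → (33.595,44.728) → (9.319,71.710) → (11.232,107.955) → (38.214,132.231) → (74.459,130.318) → (98.735,103.336), returning to the start.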